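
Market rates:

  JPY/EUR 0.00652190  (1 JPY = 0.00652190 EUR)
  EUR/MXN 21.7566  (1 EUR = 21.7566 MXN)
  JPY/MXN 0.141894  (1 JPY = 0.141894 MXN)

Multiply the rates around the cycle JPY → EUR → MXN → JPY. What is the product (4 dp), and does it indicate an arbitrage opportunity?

Around JPY → EUR → MXN → JPY: 1 × 0.00652190 × 21.7566 ÷ 0.141894 = 1.000003
Product ≈ 1 (deviation 0.000%, within rounding noise).

1.0000 (no arbitrage)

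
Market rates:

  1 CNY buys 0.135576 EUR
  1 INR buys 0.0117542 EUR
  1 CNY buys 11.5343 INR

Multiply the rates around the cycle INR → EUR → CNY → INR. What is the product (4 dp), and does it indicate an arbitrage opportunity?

Around INR → EUR → CNY → INR: 1 × 0.0117542 ÷ 0.135576 × 11.5343 = 1.000003
Product ≈ 1 (deviation 0.000%, within rounding noise).

1.0000 (no arbitrage)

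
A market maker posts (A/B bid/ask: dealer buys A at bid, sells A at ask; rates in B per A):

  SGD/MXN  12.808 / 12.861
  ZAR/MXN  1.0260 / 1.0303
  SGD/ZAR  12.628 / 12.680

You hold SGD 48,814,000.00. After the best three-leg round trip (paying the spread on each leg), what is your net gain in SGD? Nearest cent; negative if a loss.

Best loop SGD → ZAR → MXN → SGD:
SGD 48,814,000.00 × 12.628 (sell SGD at bid) = ZAR 616,423,192.00
ZAR 616,423,192.00 × 1.0260 (sell ZAR at bid) = MXN 632,450,194.99
MXN 632,450,194.99 ÷ 12.861 (buy SGD at ask) = SGD 49,175,817.98

Net profit: SGD 361,817.98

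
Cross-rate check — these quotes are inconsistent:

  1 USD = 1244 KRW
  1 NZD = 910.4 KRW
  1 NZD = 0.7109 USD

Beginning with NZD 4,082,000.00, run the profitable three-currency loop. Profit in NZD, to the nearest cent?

Profit: NZD 120,196.48

Profitable loop is NZD → KRW → USD → NZD:
NZD 4,082,000.00 × 910.4 = KRW 3,716,252,800
KRW 3,716,252,800 ÷ 1244 = USD 2,987,341.48
USD 2,987,341.48 ÷ 0.7109 = NZD 4,202,196.48
Profit = NZD 4,202,196.48 − NZD 4,082,000.00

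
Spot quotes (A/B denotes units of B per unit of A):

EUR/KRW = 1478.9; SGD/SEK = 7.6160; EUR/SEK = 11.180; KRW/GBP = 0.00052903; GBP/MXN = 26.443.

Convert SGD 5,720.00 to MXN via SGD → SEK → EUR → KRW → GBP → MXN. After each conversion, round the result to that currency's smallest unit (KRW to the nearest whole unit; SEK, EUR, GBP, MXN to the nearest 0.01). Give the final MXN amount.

SGD 5,720.00 × 7.6160 = SEK 43,563.52
SEK 43,563.52 ÷ 11.180 = EUR 3,896.56
EUR 3,896.56 × 1478.9 = KRW 5,762,623
KRW 5,762,623 × 0.00052903 = GBP 3,048.60
GBP 3,048.60 × 26.443 = MXN 80,614.13

MXN 80,614.13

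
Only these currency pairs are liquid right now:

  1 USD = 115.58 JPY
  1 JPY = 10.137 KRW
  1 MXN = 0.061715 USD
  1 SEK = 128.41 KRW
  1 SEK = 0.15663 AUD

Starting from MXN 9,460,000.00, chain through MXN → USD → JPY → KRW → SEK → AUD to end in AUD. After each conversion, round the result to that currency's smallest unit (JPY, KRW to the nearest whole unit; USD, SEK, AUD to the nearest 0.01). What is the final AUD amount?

MXN 9,460,000.00 × 0.061715 = USD 583,823.90
USD 583,823.90 × 115.58 = JPY 67,478,366
JPY 67,478,366 × 10.137 = KRW 684,028,196
KRW 684,028,196 ÷ 128.41 = SEK 5,326,907.53
SEK 5,326,907.53 × 0.15663 = AUD 834,353.53

AUD 834,353.53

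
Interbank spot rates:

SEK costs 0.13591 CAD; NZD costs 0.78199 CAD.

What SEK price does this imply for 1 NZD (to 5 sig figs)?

1 NZD × 0.78199 = 0.78199 CAD
0.78199 CAD ÷ 0.13591 = 5.75373 SEK

NZD/SEK = 5.7537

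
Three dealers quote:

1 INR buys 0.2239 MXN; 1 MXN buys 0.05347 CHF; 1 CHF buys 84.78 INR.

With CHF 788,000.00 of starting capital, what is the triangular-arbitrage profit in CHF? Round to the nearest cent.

Profitable loop is CHF → INR → MXN → CHF:
CHF 788,000.00 × 84.78 = INR 66,806,640.00
INR 66,806,640.00 × 0.2239 = MXN 14,958,006.70
MXN 14,958,006.70 × 0.05347 = CHF 799,804.62
Profit = CHF 799,804.62 − CHF 788,000.00

Profit: CHF 11,804.62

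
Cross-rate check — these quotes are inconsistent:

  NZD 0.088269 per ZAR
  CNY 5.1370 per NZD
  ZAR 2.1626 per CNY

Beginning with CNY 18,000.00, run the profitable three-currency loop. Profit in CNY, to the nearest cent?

Profit: CNY 356.02

Profitable loop is CNY → NZD → ZAR → CNY:
CNY 18,000.00 ÷ 5.1370 = NZD 3,503.99
NZD 3,503.99 ÷ 0.088269 = ZAR 39,696.73
ZAR 39,696.73 ÷ 2.1626 = CNY 18,356.02
Profit = CNY 18,356.02 − CNY 18,000.00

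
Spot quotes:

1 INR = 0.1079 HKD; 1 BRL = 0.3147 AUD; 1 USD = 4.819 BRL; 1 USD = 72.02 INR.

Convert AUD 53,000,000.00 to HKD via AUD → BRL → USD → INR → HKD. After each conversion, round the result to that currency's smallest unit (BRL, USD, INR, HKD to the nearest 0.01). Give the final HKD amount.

AUD 53,000,000.00 ÷ 0.3147 = BRL 168,414,362.89
BRL 168,414,362.89 ÷ 4.819 = USD 34,947,989.81
USD 34,947,989.81 × 72.02 = INR 2,516,954,226.12
INR 2,516,954,226.12 × 0.1079 = HKD 271,579,361.00

HKD 271,579,361.00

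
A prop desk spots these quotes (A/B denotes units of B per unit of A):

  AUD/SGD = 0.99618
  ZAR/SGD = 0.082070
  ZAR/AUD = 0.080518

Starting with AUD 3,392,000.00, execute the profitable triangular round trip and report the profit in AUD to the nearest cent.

Profitable loop is AUD → ZAR → SGD → AUD:
AUD 3,392,000.00 ÷ 0.080518 = ZAR 42,127,226.21
ZAR 42,127,226.21 × 0.082070 = SGD 3,457,381.46
SGD 3,457,381.46 ÷ 0.99618 = AUD 3,470,639.30
Profit = AUD 3,470,639.30 − AUD 3,392,000.00

Profit: AUD 78,639.30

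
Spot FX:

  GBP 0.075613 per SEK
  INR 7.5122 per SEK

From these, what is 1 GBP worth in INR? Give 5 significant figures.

1 GBP ÷ 0.075613 = 13.2252 SEK
13.2252 SEK × 7.5122 = 99.3506 INR

GBP/INR = 99.351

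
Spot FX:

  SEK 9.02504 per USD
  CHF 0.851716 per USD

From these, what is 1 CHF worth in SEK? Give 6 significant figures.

CHF/SEK = 10.5963

1 CHF ÷ 0.851716 = 1.1741 USD
1.1741 USD × 9.02504 = 10.5963 SEK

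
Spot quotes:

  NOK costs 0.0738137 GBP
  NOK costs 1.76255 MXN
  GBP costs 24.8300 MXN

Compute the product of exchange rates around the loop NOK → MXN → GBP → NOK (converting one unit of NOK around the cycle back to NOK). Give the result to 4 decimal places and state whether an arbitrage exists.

Around NOK → MXN → GBP → NOK: 1 × 1.76255 ÷ 24.8300 ÷ 0.0738137 = 0.961674
Product < 1; profitable direction is NOK → GBP → MXN → NOK.

0.9617 (arbitrage exists)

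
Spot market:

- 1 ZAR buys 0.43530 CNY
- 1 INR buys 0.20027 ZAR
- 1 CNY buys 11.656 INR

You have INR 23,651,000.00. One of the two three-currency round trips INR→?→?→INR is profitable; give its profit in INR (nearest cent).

Profitable loop is INR → ZAR → CNY → INR:
INR 23,651,000.00 × 0.20027 = ZAR 4,736,585.77
ZAR 4,736,585.77 × 0.43530 = CNY 2,061,835.79
CNY 2,061,835.79 × 11.656 = INR 24,032,757.92
Profit = INR 24,032,757.92 − INR 23,651,000.00

Profit: INR 381,757.92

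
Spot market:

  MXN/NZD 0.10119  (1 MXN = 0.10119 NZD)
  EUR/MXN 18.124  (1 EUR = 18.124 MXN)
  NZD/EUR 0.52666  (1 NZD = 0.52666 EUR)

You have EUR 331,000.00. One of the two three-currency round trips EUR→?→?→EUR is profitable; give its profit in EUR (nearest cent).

Profit: EUR 11,693.61

Profitable loop is EUR → NZD → MXN → EUR:
EUR 331,000.00 ÷ 0.52666 = NZD 628,488.97
NZD 628,488.97 ÷ 0.10119 = MXN 6,210,979.03
MXN 6,210,979.03 ÷ 18.124 = EUR 342,693.61
Profit = EUR 342,693.61 − EUR 331,000.00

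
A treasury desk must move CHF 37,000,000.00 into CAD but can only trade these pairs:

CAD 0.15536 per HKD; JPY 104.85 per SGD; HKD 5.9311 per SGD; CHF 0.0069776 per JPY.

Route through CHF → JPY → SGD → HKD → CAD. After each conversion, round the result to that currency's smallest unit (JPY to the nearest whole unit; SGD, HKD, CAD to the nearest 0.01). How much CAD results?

CHF 37,000,000.00 ÷ 0.0069776 = JPY 5,302,682,871
JPY 5,302,682,871 ÷ 104.85 = SGD 50,573,990.19
SGD 50,573,990.19 × 5.9311 = HKD 299,959,393.22
HKD 299,959,393.22 × 0.15536 = CAD 46,601,691.33

CAD 46,601,691.33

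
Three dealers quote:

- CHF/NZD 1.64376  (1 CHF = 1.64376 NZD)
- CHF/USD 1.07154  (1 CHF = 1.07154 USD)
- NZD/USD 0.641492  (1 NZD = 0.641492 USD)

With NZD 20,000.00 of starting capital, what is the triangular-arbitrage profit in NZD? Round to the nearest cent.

Profit: NZD 323.98

Profitable loop is NZD → CHF → USD → NZD:
NZD 20,000.00 ÷ 1.64376 = CHF 12,167.23
CHF 12,167.23 × 1.07154 = USD 13,037.67
USD 13,037.67 ÷ 0.641492 = NZD 20,323.98
Profit = NZD 20,323.98 − NZD 20,000.00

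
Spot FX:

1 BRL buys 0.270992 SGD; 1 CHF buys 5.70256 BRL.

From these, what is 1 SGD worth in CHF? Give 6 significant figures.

1 SGD ÷ 0.270992 = 3.69015 BRL
3.69015 BRL ÷ 5.70256 = 0.647103 CHF

SGD/CHF = 0.647103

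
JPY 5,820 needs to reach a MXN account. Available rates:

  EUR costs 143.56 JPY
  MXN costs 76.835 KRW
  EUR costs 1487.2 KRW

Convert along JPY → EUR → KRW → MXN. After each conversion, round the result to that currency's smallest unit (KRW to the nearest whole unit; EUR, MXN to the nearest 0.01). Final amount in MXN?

MXN 784.68

JPY 5,820 ÷ 143.56 = EUR 40.54
EUR 40.54 × 1487.2 = KRW 60,291
KRW 60,291 ÷ 76.835 = MXN 784.68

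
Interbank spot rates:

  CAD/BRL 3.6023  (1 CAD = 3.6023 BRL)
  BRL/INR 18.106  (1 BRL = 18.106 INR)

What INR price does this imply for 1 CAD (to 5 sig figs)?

CAD/INR = 65.223

1 CAD × 3.6023 = 3.6023 BRL
3.6023 BRL × 18.106 = 65.2232 INR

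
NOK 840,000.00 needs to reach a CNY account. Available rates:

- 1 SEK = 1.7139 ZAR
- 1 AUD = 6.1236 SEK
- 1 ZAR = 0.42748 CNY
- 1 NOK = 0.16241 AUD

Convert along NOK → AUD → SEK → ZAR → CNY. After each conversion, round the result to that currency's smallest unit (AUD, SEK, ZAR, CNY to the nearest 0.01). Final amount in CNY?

NOK 840,000.00 × 0.16241 = AUD 136,424.40
AUD 136,424.40 × 6.1236 = SEK 835,408.46
SEK 835,408.46 × 1.7139 = ZAR 1,431,806.56
ZAR 1,431,806.56 × 0.42748 = CNY 612,068.67

CNY 612,068.67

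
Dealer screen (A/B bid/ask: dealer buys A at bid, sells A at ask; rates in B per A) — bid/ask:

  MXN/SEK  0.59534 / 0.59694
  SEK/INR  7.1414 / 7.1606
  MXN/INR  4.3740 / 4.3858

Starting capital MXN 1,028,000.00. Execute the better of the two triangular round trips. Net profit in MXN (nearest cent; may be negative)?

Best loop MXN → INR → SEK → MXN:
MXN 1,028,000.00 × 4.3740 (sell MXN at bid) = INR 4,496,472.00
INR 4,496,472.00 ÷ 7.1606 (buy SEK at ask) = SEK 627,946.26
SEK 627,946.26 ÷ 0.59694 (buy MXN at ask) = MXN 1,051,942.01

Net profit: MXN 23,942.01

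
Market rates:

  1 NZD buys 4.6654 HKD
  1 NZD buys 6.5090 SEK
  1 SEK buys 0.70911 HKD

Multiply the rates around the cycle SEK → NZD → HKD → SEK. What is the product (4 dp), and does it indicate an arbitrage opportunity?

Around SEK → NZD → HKD → SEK: 1 ÷ 6.5090 × 4.6654 ÷ 0.70911 = 1.010790
Product > 1; profitable direction is SEK → NZD → HKD → SEK.

1.0108 (arbitrage exists)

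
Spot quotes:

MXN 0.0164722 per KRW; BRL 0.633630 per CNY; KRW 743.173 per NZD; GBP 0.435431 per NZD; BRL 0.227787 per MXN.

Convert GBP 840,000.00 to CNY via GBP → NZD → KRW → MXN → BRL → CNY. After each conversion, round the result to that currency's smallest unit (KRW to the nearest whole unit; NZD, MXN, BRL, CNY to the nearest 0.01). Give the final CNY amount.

GBP 840,000.00 ÷ 0.435431 = NZD 1,929,123.10
NZD 1,929,123.10 × 743.173 = KRW 1,433,672,202
KRW 1,433,672,202 × 0.0164722 = MXN 23,615,735.25
MXN 23,615,735.25 × 0.227787 = BRL 5,379,357.49
BRL 5,379,357.49 ÷ 0.633630 = CNY 8,489,745.58

CNY 8,489,745.58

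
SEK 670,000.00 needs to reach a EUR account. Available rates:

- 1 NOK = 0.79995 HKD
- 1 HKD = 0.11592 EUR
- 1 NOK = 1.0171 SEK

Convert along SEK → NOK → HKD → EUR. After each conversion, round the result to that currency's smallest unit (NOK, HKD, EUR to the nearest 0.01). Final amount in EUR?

EUR 61,084.69

SEK 670,000.00 ÷ 1.0171 = NOK 658,735.62
NOK 658,735.62 × 0.79995 = HKD 526,955.56
HKD 526,955.56 × 0.11592 = EUR 61,084.69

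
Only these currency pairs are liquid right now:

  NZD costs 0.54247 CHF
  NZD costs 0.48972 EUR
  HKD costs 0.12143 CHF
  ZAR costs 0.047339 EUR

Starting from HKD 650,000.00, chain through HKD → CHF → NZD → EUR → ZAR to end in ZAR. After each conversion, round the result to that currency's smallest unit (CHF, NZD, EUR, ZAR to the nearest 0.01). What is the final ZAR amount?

ZAR 1,505,193.60

HKD 650,000.00 × 0.12143 = CHF 78,929.50
CHF 78,929.50 ÷ 0.54247 = NZD 145,500.21
NZD 145,500.21 × 0.48972 = EUR 71,254.36
EUR 71,254.36 ÷ 0.047339 = ZAR 1,505,193.60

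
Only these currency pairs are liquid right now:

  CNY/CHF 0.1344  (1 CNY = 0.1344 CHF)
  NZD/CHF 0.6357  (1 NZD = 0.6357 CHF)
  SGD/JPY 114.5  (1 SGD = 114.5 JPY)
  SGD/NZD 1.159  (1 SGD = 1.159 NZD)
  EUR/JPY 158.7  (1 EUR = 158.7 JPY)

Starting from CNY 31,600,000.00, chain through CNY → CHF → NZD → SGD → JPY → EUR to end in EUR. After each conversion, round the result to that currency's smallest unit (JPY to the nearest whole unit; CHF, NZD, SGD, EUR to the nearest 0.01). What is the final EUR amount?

EUR 4,158,907.53

CNY 31,600,000.00 × 0.1344 = CHF 4,247,040.00
CHF 4,247,040.00 ÷ 0.6357 = NZD 6,680,887.21
NZD 6,680,887.21 ÷ 1.159 = SGD 5,764,354.80
SGD 5,764,354.80 × 114.5 = JPY 660,018,625
JPY 660,018,625 ÷ 158.7 = EUR 4,158,907.53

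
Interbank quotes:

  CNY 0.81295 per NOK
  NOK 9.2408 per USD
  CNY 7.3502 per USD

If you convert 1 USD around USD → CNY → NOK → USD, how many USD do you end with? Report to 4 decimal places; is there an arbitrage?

0.9784 (arbitrage exists)

Around USD → CNY → NOK → USD: 1 × 7.3502 ÷ 0.81295 ÷ 9.2408 = 0.978421
Product < 1; profitable direction is USD → NOK → CNY → USD.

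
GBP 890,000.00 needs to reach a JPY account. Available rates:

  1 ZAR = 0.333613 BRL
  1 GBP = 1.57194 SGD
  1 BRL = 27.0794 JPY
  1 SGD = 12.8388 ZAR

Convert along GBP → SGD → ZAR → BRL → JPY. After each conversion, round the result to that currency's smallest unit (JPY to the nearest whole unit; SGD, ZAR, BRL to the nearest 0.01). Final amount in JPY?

JPY 162,267,823

GBP 890,000.00 × 1.57194 = SGD 1,399,026.60
SGD 1,399,026.60 × 12.8388 = ZAR 17,961,822.71
ZAR 17,961,822.71 × 0.333613 = BRL 5,992,297.56
BRL 5,992,297.56 × 27.0794 = JPY 162,267,823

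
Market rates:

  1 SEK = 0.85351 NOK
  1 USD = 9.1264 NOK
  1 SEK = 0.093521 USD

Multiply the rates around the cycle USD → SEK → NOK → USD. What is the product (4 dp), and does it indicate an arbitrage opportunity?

1.0000 (no arbitrage)

Around USD → SEK → NOK → USD: 1 ÷ 0.093521 × 0.85351 ÷ 9.1264 = 1.000000
Product ≈ 1 (deviation 0.000%, within rounding noise).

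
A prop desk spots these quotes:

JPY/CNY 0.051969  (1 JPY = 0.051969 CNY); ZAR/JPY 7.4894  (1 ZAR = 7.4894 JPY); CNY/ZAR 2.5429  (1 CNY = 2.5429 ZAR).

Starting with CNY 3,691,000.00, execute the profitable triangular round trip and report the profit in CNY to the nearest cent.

Profitable loop is CNY → JPY → ZAR → CNY:
CNY 3,691,000.00 ÷ 0.051969 = JPY 71,023,110
JPY 71,023,110 ÷ 7.4894 = ZAR 9,483,150.84
ZAR 9,483,150.84 ÷ 2.5429 = CNY 3,729,266.13
Profit = CNY 3,729,266.13 − CNY 3,691,000.00

Profit: CNY 38,266.13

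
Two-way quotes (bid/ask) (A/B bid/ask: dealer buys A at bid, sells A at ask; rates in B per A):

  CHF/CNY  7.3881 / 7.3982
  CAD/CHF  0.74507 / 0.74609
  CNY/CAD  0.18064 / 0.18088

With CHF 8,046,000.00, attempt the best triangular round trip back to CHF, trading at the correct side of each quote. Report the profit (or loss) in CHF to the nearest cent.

Best loop CHF → CAD → CNY → CHF:
CHF 8,046,000.00 ÷ 0.74609 (buy CAD at ask) = CAD 10,784,221.74
CAD 10,784,221.74 ÷ 0.18088 (buy CNY at ask) = CNY 59,620,863.24
CNY 59,620,863.24 ÷ 7.3982 (buy CHF at ask) = CHF 8,058,833.67

Net profit: CHF 12,833.67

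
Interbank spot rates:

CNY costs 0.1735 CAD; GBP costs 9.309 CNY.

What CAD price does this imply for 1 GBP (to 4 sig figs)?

1 GBP × 9.309 = 9.309 CNY
9.309 CNY × 0.1735 = 1.61511 CAD

GBP/CAD = 1.615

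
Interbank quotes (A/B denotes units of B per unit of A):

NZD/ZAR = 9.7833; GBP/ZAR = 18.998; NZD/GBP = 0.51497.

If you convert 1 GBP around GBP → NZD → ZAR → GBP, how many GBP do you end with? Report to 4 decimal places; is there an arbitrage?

1.0000 (no arbitrage)

Around GBP → NZD → ZAR → GBP: 1 ÷ 0.51497 × 9.7833 ÷ 18.998 = 0.999990
Product ≈ 1 (deviation 0.001%, within rounding noise).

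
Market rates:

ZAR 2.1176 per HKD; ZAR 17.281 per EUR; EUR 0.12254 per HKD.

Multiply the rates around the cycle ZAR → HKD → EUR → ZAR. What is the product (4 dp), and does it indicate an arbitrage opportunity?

Around ZAR → HKD → EUR → ZAR: 1 ÷ 2.1176 × 0.12254 × 17.281 = 1.000006
Product ≈ 1 (deviation 0.001%, within rounding noise).

1.0000 (no arbitrage)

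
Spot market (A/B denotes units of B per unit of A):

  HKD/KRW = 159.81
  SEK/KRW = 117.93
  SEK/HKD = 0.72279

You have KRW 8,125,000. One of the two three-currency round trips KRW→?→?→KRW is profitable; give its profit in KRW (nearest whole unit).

Profit: KRW 170,290

Profitable loop is KRW → HKD → SEK → KRW:
KRW 8,125,000 ÷ 159.81 = HKD 50,841.62
HKD 50,841.62 ÷ 0.72279 = SEK 70,340.80
SEK 70,340.80 × 117.93 = KRW 8,295,290
Profit = KRW 8,295,290 − KRW 8,125,000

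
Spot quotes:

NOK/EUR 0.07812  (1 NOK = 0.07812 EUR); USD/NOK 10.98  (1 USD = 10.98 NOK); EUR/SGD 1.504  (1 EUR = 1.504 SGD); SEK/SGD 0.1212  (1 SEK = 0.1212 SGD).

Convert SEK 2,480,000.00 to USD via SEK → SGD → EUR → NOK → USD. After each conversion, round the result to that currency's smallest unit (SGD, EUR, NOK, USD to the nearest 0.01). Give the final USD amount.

USD 232,992.47

SEK 2,480,000.00 × 0.1212 = SGD 300,576.00
SGD 300,576.00 ÷ 1.504 = EUR 199,851.06
EUR 199,851.06 ÷ 0.07812 = NOK 2,558,257.30
NOK 2,558,257.30 ÷ 10.98 = USD 232,992.47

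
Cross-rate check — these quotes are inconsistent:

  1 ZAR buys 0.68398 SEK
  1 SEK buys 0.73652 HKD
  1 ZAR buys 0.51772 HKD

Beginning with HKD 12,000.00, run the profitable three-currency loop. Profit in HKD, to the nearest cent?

Profit: HKD 332.42

Profitable loop is HKD → SEK → ZAR → HKD:
HKD 12,000.00 ÷ 0.73652 = SEK 16,292.84
SEK 16,292.84 ÷ 0.68398 = ZAR 23,820.63
ZAR 23,820.63 × 0.51772 = HKD 12,332.42
Profit = HKD 12,332.42 − HKD 12,000.00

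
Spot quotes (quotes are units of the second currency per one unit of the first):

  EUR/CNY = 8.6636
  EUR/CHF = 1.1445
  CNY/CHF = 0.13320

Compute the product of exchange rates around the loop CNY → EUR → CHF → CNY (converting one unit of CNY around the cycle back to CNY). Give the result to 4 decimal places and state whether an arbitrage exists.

0.9918 (arbitrage exists)

Around CNY → EUR → CHF → CNY: 1 ÷ 8.6636 × 1.1445 ÷ 0.13320 = 0.991775
Product < 1; profitable direction is CNY → CHF → EUR → CNY.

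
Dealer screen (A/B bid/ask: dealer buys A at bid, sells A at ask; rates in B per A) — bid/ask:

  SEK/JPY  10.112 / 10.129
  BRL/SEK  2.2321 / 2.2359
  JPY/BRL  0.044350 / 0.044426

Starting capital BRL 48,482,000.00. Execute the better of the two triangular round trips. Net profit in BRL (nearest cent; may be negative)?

Net profit: BRL 49,627.97

Best loop BRL → SEK → JPY → BRL:
BRL 48,482,000.00 × 2.2321 (sell BRL at bid) = SEK 108,216,672.20
SEK 108,216,672.20 × 10.112 (sell SEK at bid) = JPY 1,094,286,989
JPY 1,094,286,989 × 0.044350 (sell JPY at bid) = BRL 48,531,627.97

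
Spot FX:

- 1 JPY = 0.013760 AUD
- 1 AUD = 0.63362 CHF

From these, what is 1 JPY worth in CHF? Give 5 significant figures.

JPY/CHF = 0.0087186

1 JPY × 0.013760 = 0.01376 AUD
0.01376 AUD × 0.63362 = 0.00871861 CHF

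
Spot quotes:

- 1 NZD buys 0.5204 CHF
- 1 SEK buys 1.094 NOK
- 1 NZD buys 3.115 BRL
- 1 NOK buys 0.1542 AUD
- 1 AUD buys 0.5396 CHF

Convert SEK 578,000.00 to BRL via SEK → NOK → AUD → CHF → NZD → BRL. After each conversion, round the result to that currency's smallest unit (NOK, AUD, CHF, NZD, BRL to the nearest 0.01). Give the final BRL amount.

SEK 578,000.00 × 1.094 = NOK 632,332.00
NOK 632,332.00 × 0.1542 = AUD 97,505.59
AUD 97,505.59 × 0.5396 = CHF 52,614.02
CHF 52,614.02 ÷ 0.5204 = NZD 101,103.04
NZD 101,103.04 × 3.115 = BRL 314,935.97

BRL 314,935.97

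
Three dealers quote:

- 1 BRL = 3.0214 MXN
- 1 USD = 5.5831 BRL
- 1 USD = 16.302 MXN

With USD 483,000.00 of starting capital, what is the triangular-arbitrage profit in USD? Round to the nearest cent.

Profit: USD 16,792.66

Profitable loop is USD → BRL → MXN → USD:
USD 483,000.00 × 5.5831 = BRL 2,696,637.30
BRL 2,696,637.30 × 3.0214 = MXN 8,147,619.94
MXN 8,147,619.94 ÷ 16.302 = USD 499,792.66
Profit = USD 499,792.66 − USD 483,000.00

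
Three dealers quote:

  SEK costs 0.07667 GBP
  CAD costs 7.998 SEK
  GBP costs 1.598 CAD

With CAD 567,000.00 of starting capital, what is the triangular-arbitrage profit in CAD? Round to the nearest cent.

Profit: CAD 11,627.97

Profitable loop is CAD → GBP → SEK → CAD:
CAD 567,000.00 ÷ 1.598 = GBP 354,818.52
GBP 354,818.52 ÷ 0.07667 = SEK 4,627,866.48
SEK 4,627,866.48 ÷ 7.998 = CAD 578,627.97
Profit = CAD 578,627.97 − CAD 567,000.00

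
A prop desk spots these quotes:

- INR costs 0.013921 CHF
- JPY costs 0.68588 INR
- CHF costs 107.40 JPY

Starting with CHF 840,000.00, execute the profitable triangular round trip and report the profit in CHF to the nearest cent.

Profitable loop is CHF → JPY → INR → CHF:
CHF 840,000.00 × 107.40 = JPY 90,216,000
JPY 90,216,000 × 0.68588 = INR 61,877,350.08
INR 61,877,350.08 × 0.013921 = CHF 861,394.59
Profit = CHF 861,394.59 − CHF 840,000.00

Profit: CHF 21,394.59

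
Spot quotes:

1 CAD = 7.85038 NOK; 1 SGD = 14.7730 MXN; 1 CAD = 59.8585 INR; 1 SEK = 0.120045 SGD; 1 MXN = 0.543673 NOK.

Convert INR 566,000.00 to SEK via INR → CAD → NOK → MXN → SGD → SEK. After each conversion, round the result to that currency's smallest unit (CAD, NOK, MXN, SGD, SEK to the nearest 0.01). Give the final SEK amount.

SEK 76,989.38

INR 566,000.00 ÷ 59.8585 = CAD 9,455.63
CAD 9,455.63 × 7.85038 = NOK 74,230.29
NOK 74,230.29 ÷ 0.543673 = MXN 136,534.81
MXN 136,534.81 ÷ 14.7730 = SGD 9,242.19
SGD 9,242.19 ÷ 0.120045 = SEK 76,989.38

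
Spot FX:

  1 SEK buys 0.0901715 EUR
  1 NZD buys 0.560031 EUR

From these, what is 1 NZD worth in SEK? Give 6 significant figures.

NZD/SEK = 6.21073

1 NZD × 0.560031 = 0.560031 EUR
0.560031 EUR ÷ 0.0901715 = 6.21073 SEK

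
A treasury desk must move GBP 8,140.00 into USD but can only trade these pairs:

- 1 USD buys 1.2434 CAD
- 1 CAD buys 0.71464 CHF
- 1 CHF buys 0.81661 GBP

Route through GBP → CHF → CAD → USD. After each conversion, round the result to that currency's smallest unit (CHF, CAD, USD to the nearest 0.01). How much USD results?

GBP 8,140.00 ÷ 0.81661 = CHF 9,968.04
CHF 9,968.04 ÷ 0.71464 = CAD 13,948.34
CAD 13,948.34 ÷ 1.2434 = USD 11,217.90

USD 11,217.90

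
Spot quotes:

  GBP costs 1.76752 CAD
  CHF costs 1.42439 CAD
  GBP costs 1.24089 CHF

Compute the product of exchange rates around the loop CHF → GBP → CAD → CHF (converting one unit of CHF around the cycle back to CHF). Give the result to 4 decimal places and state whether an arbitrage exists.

1.0000 (no arbitrage)

Around CHF → GBP → CAD → CHF: 1 ÷ 1.24089 × 1.76752 ÷ 1.42439 = 1.000005
Product ≈ 1 (deviation 0.000%, within rounding noise).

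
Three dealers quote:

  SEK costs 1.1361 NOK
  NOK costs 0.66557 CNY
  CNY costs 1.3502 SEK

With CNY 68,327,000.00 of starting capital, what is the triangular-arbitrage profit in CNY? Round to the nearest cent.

Profit: CNY 1,432,081.63

Profitable loop is CNY → SEK → NOK → CNY:
CNY 68,327,000.00 × 1.3502 = SEK 92,255,115.40
SEK 92,255,115.40 × 1.1361 = NOK 104,811,036.61
NOK 104,811,036.61 × 0.66557 = CNY 69,759,081.63
Profit = CNY 69,759,081.63 − CNY 68,327,000.00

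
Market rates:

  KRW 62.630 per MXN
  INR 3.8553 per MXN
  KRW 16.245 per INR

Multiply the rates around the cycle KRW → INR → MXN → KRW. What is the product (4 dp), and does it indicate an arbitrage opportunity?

1.0000 (no arbitrage)

Around KRW → INR → MXN → KRW: 1 ÷ 16.245 ÷ 3.8553 × 62.630 = 1.000010
Product ≈ 1 (deviation 0.001%, within rounding noise).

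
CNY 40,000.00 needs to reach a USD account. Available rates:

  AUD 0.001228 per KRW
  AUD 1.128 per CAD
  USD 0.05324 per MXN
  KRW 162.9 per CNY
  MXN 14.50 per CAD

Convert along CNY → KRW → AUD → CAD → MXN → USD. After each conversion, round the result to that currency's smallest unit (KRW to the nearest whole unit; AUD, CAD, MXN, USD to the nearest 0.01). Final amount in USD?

CNY 40,000.00 × 162.9 = KRW 6,516,000
KRW 6,516,000 × 0.001228 = AUD 8,001.65
AUD 8,001.65 ÷ 1.128 = CAD 7,093.66
CAD 7,093.66 × 14.50 = MXN 102,858.07
MXN 102,858.07 × 0.05324 = USD 5,476.16

USD 5,476.16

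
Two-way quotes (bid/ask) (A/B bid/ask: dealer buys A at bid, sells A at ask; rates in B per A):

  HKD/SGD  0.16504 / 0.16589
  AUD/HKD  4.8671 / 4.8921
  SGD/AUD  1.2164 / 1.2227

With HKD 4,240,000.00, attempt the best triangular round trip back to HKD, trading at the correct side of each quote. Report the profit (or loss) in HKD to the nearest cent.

Net profit: HKD 32,975.58

Best loop HKD → AUD → SGD → HKD:
HKD 4,240,000.00 ÷ 4.8921 (buy AUD at ask) = AUD 866,703.46
AUD 866,703.46 ÷ 1.2227 (buy SGD at ask) = SGD 708,843.92
SGD 708,843.92 ÷ 0.16589 (buy HKD at ask) = HKD 4,272,975.58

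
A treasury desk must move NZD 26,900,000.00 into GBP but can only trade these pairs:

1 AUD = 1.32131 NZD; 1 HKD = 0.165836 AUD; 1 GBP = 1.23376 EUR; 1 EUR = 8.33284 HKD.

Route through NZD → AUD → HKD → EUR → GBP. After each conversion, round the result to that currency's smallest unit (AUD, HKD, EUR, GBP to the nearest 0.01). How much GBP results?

NZD 26,900,000.00 ÷ 1.32131 = AUD 20,358,583.53
AUD 20,358,583.53 ÷ 0.165836 = HKD 122,763,353.74
HKD 122,763,353.74 ÷ 8.33284 = EUR 14,732,474.61
EUR 14,732,474.61 ÷ 1.23376 = GBP 11,941,118.70

GBP 11,941,118.70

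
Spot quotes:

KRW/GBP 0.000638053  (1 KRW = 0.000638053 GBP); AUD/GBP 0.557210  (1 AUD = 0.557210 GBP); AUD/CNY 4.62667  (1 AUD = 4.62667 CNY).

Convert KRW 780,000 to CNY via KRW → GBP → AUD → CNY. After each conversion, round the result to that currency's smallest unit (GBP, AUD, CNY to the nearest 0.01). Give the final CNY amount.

CNY 4,132.36

KRW 780,000 × 0.000638053 = GBP 497.68
GBP 497.68 ÷ 0.557210 = AUD 893.16
AUD 893.16 × 4.62667 = CNY 4,132.36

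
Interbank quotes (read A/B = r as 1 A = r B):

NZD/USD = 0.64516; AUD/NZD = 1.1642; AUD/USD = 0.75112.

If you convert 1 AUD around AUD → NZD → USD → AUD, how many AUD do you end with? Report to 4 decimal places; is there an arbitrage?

Around AUD → NZD → USD → AUD: 1 × 1.1642 × 0.64516 ÷ 0.75112 = 0.999967
Product ≈ 1 (deviation 0.003%, within rounding noise).

1.0000 (no arbitrage)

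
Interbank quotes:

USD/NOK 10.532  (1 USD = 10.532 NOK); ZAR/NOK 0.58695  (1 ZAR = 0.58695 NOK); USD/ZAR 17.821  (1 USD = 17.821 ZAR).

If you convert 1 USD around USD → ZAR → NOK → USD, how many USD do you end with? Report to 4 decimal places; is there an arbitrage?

Around USD → ZAR → NOK → USD: 1 × 17.821 × 0.58695 ÷ 10.532 = 0.993167
Product < 1; profitable direction is USD → NOK → ZAR → USD.

0.9932 (arbitrage exists)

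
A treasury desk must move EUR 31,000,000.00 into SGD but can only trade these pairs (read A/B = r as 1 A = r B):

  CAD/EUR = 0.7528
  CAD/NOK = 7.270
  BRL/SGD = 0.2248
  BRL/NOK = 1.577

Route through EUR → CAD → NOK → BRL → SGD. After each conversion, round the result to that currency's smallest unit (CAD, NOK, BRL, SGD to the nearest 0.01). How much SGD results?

EUR 31,000,000.00 ÷ 0.7528 = CAD 41,179,596.17
CAD 41,179,596.17 × 7.270 = NOK 299,375,664.16
NOK 299,375,664.16 ÷ 1.577 = BRL 189,838,721.72
BRL 189,838,721.72 × 0.2248 = SGD 42,675,744.64

SGD 42,675,744.64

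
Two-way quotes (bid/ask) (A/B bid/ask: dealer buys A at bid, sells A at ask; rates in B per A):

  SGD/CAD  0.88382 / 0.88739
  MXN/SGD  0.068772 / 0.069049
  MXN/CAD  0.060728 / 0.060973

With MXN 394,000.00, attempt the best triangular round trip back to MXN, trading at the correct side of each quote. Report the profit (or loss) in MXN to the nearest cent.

Best loop MXN → SGD → CAD → MXN:
MXN 394,000.00 × 0.068772 (sell MXN at bid) = SGD 27,096.17
SGD 27,096.17 × 0.88382 (sell SGD at bid) = CAD 23,948.14
CAD 23,948.14 ÷ 0.060973 (buy MXN at ask) = MXN 392,766.23

Net result: MXN -1,233.77 (no profitable arbitrage after spreads)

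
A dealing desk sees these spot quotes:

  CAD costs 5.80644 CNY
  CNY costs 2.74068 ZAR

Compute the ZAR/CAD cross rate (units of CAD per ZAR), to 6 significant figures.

ZAR/CAD = 0.0628394

1 ZAR ÷ 2.74068 = 0.364873 CNY
0.364873 CNY ÷ 5.80644 = 0.0628394 CAD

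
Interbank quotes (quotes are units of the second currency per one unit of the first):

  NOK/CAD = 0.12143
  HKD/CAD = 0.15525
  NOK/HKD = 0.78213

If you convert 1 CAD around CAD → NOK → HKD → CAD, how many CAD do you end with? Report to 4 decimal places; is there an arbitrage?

1.0000 (no arbitrage)

Around CAD → NOK → HKD → CAD: 1 ÷ 0.12143 × 0.78213 × 0.15525 = 0.999964
Product ≈ 1 (deviation 0.004%, within rounding noise).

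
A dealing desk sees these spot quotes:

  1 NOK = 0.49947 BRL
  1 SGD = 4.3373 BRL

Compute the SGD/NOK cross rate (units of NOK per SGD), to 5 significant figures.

1 SGD × 4.3373 = 4.3373 BRL
4.3373 BRL ÷ 0.49947 = 8.6838 NOK

SGD/NOK = 8.6838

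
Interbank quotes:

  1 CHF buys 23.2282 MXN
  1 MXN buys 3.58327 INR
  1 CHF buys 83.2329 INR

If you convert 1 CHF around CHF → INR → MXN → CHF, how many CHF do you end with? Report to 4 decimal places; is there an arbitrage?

1.0000 (no arbitrage)

Around CHF → INR → MXN → CHF: 1 × 83.2329 ÷ 3.58327 ÷ 23.2282 = 1.000000
Product ≈ 1 (deviation 0.000%, within rounding noise).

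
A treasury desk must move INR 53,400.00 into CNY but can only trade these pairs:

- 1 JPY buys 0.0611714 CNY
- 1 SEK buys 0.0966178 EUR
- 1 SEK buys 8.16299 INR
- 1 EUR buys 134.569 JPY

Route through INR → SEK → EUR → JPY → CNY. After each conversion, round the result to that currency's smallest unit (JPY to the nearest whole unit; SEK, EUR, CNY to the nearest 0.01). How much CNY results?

CNY 5,202.87

INR 53,400.00 ÷ 8.16299 = SEK 6,541.72
SEK 6,541.72 × 0.0966178 = EUR 632.05
EUR 632.05 × 134.569 = JPY 85,054
JPY 85,054 × 0.0611714 = CNY 5,202.87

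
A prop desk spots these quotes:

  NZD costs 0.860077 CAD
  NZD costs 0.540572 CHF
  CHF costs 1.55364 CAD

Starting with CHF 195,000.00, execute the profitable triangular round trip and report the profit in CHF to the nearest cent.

Profitable loop is CHF → NZD → CAD → CHF:
CHF 195,000.00 ÷ 0.540572 = NZD 360,729.01
NZD 360,729.01 × 0.860077 = CAD 310,254.72
CAD 310,254.72 ÷ 1.55364 = CHF 199,695.37
Profit = CHF 199,695.37 − CHF 195,000.00

Profit: CHF 4,695.37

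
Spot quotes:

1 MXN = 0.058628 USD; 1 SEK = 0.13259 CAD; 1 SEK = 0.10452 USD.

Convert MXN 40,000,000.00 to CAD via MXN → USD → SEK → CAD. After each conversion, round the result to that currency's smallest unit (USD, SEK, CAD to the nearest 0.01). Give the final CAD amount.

CAD 2,974,927.87

MXN 40,000,000.00 × 0.058628 = USD 2,345,120.00
USD 2,345,120.00 ÷ 0.10452 = SEK 22,437,045.54
SEK 22,437,045.54 × 0.13259 = CAD 2,974,927.87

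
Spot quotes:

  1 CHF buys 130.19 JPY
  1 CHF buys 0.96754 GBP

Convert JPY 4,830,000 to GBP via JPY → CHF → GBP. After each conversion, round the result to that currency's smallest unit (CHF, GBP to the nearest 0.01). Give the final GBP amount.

JPY 4,830,000 ÷ 130.19 = CHF 37,099.62
CHF 37,099.62 × 0.96754 = GBP 35,895.37

GBP 35,895.37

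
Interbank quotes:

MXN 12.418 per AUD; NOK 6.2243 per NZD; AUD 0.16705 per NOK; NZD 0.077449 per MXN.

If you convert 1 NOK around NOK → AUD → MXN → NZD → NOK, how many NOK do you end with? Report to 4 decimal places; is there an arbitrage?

1.0000 (no arbitrage)

Around NOK → AUD → MXN → NZD → NOK: 1 × 0.16705 × 12.418 × 0.077449 × 6.2243 = 1.000010
Product ≈ 1 (deviation 0.001%, within rounding noise).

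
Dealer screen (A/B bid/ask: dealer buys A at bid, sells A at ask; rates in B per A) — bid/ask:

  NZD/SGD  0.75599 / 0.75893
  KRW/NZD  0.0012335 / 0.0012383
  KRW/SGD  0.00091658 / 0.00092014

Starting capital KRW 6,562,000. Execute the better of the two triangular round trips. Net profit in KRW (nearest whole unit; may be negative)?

Best loop KRW → NZD → SGD → KRW:
KRW 6,562,000 × 0.0012335 (sell KRW at bid) = NZD 8,094.23
NZD 8,094.23 × 0.75599 (sell NZD at bid) = SGD 6,119.15
SGD 6,119.15 ÷ 0.00092014 (buy KRW at ask) = KRW 6,650,243

Net profit: KRW 88,243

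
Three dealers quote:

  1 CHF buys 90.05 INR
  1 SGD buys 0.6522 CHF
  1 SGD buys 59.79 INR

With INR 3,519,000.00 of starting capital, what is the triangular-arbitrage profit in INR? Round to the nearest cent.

Profit: INR 63,476.16

Profitable loop is INR → CHF → SGD → INR:
INR 3,519,000.00 ÷ 90.05 = CHF 39,078.29
CHF 39,078.29 ÷ 0.6522 = SGD 59,917.65
SGD 59,917.65 × 59.79 = INR 3,582,476.16
Profit = INR 3,582,476.16 − INR 3,519,000.00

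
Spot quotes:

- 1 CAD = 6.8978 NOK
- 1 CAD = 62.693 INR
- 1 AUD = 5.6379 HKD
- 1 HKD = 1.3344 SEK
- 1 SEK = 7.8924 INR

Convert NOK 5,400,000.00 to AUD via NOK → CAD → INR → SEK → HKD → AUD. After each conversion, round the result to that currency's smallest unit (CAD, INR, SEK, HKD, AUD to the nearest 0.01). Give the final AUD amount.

AUD 826,589.19

NOK 5,400,000.00 ÷ 6.8978 = CAD 782,858.30
CAD 782,858.30 × 62.693 = INR 49,079,735.40
INR 49,079,735.40 ÷ 7.8924 = SEK 6,218,607.19
SEK 6,218,607.19 ÷ 1.3344 = HKD 4,660,227.21
HKD 4,660,227.21 ÷ 5.6379 = AUD 826,589.19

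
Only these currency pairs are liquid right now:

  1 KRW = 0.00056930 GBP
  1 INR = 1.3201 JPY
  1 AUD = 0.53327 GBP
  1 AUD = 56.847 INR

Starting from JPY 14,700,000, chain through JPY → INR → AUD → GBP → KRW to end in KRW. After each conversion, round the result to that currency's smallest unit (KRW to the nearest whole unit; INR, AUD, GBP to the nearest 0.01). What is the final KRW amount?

KRW 183,488,530

JPY 14,700,000 ÷ 1.3201 = INR 11,135,520.04
INR 11,135,520.04 ÷ 56.847 = AUD 195,885.80
AUD 195,885.80 × 0.53327 = GBP 104,460.02
GBP 104,460.02 ÷ 0.00056930 = KRW 183,488,530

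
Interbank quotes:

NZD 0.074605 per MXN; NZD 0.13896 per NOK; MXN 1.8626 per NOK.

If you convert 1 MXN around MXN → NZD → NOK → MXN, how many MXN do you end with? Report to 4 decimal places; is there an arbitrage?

Around MXN → NZD → NOK → MXN: 1 × 0.074605 ÷ 0.13896 × 1.8626 = 0.999995
Product ≈ 1 (deviation 0.001%, within rounding noise).

1.0000 (no arbitrage)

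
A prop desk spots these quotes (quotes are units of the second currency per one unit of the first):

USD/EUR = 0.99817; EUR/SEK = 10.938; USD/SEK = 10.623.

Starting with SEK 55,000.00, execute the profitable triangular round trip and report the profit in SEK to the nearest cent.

Profit: SEK 1,527.26

Profitable loop is SEK → USD → EUR → SEK:
SEK 55,000.00 ÷ 10.623 = USD 5,177.45
USD 5,177.45 × 0.99817 = EUR 5,167.97
EUR 5,167.97 × 10.938 = SEK 56,527.26
Profit = SEK 56,527.26 − SEK 55,000.00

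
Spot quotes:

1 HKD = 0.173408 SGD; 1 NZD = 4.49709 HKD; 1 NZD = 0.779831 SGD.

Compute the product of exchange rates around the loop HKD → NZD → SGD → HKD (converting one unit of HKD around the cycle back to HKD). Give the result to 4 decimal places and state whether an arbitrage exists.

Around HKD → NZD → SGD → HKD: 1 ÷ 4.49709 × 0.779831 ÷ 0.173408 = 1.000000
Product ≈ 1 (deviation 0.000%, within rounding noise).

1.0000 (no arbitrage)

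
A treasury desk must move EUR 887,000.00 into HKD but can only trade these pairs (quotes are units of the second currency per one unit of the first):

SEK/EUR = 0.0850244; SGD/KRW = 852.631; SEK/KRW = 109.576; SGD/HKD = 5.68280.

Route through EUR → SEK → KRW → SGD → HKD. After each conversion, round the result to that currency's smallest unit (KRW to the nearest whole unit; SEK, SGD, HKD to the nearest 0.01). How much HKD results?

HKD 7,618,978.38

EUR 887,000.00 ÷ 0.0850244 = SEK 10,432,299.43
SEK 10,432,299.43 × 109.576 = KRW 1,143,129,642
KRW 1,143,129,642 ÷ 852.631 = SGD 1,340,708.52
SGD 1,340,708.52 × 5.68280 = HKD 7,618,978.38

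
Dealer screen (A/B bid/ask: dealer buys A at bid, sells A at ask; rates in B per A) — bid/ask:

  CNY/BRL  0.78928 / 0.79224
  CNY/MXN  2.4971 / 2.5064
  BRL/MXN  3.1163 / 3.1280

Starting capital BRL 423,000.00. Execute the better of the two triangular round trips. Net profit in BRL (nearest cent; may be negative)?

Net profit: BRL 3,238.61

Best loop BRL → CNY → MXN → BRL:
BRL 423,000.00 ÷ 0.79224 (buy CNY at ask) = CNY 533,929.11
CNY 533,929.11 × 2.4971 (sell CNY at bid) = MXN 1,333,274.39
MXN 1,333,274.39 ÷ 3.1280 (buy BRL at ask) = BRL 426,238.61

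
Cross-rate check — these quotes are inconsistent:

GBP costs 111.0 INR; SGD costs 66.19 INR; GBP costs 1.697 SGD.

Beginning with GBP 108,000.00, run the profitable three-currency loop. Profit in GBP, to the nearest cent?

Profit: GBP 1,288.63

Profitable loop is GBP → SGD → INR → GBP:
GBP 108,000.00 × 1.697 = SGD 183,276.00
SGD 183,276.00 × 66.19 = INR 12,131,038.44
INR 12,131,038.44 ÷ 111.0 = GBP 109,288.63
Profit = GBP 109,288.63 − GBP 108,000.00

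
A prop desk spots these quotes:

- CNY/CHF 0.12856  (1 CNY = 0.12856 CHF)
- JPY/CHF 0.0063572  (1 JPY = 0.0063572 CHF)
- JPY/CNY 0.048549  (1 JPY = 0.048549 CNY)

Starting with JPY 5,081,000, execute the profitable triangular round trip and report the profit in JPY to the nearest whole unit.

Profitable loop is JPY → CHF → CNY → JPY:
JPY 5,081,000 × 0.0063572 = CHF 32,300.93
CHF 32,300.93 ÷ 0.12856 = CNY 251,251.81
CNY 251,251.81 ÷ 0.048549 = JPY 5,175,221
Profit = JPY 5,175,221 − JPY 5,081,000

Profit: JPY 94,221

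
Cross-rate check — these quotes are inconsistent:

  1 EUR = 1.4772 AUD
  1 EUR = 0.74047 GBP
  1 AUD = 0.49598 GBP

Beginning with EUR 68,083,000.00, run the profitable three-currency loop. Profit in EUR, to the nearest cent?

Profit: EUR 725,594.80

Profitable loop is EUR → GBP → AUD → EUR:
EUR 68,083,000.00 × 0.74047 = GBP 50,413,419.01
GBP 50,413,419.01 ÷ 0.49598 = AUD 101,644,056.23
AUD 101,644,056.23 ÷ 1.4772 = EUR 68,808,594.80
Profit = EUR 68,808,594.80 − EUR 68,083,000.00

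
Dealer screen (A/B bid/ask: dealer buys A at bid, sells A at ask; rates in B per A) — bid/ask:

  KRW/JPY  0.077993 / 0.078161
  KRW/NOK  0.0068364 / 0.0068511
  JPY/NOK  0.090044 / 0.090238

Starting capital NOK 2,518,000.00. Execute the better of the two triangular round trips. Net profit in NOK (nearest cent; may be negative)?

Net profit: NOK 63,105.90

Best loop NOK → KRW → JPY → NOK:
NOK 2,518,000.00 ÷ 0.0068511 (buy KRW at ask) = KRW 367,532,221
KRW 367,532,221 × 0.077993 (sell KRW at bid) = JPY 28,664,941
JPY 28,664,941 × 0.090044 (sell JPY at bid) = NOK 2,581,105.90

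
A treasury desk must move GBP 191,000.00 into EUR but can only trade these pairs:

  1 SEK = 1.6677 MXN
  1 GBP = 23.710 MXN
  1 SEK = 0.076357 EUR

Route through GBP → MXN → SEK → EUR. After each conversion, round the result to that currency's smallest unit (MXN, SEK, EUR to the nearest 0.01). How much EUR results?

GBP 191,000.00 × 23.710 = MXN 4,528,610.00
MXN 4,528,610.00 ÷ 1.6677 = SEK 2,715,482.40
SEK 2,715,482.40 × 0.076357 = EUR 207,346.09

EUR 207,346.09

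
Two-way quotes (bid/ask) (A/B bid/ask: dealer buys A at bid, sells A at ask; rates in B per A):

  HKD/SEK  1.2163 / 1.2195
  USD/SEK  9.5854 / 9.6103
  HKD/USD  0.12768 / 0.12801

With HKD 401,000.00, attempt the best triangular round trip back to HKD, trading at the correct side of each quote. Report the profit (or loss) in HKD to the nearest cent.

Net profit: HKD 1,434.94

Best loop HKD → USD → SEK → HKD:
HKD 401,000.00 × 0.12768 (sell HKD at bid) = USD 51,199.68
USD 51,199.68 × 9.5854 (sell USD at bid) = SEK 490,769.41
SEK 490,769.41 ÷ 1.2195 (buy HKD at ask) = HKD 402,434.94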